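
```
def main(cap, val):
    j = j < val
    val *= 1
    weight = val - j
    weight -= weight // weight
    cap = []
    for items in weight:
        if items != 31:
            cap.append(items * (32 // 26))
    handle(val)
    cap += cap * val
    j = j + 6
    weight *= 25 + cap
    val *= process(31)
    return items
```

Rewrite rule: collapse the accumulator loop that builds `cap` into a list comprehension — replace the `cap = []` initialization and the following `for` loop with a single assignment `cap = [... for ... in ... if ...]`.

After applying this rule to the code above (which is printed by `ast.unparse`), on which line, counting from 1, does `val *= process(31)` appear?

11

Transformed code:
def main(cap, val):
    j = j < val
    val *= 1
    weight = val - j
    weight -= weight // weight
    cap = [items * (32 // 26) for items in weight if items != 31]
    handle(val)
    cap += cap * val
    j = j + 6
    weight *= 25 + cap
    val *= process(31)
    return items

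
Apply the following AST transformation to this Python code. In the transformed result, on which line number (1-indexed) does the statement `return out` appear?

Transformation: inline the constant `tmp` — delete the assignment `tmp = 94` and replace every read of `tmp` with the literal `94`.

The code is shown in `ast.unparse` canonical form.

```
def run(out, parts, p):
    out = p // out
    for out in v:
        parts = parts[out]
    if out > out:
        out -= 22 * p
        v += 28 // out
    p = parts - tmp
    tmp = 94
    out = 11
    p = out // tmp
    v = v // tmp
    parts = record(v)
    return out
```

13

Transformed code:
def run(out, parts, p):
    out = p // out
    for out in v:
        parts = parts[out]
    if out > out:
        out -= 22 * p
        v += 28 // out
    p = parts - 94
    out = 11
    p = out // 94
    v = v // 94
    parts = record(v)
    return out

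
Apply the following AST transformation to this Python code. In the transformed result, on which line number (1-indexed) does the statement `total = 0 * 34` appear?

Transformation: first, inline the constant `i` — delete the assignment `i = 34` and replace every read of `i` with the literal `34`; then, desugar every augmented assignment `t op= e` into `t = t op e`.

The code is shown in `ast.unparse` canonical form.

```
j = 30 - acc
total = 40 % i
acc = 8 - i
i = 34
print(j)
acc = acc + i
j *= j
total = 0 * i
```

Transformed code:
j = 30 - acc
total = 40 % 34
acc = 8 - 34
print(j)
acc = acc + 34
j = j * j
total = 0 * 34

7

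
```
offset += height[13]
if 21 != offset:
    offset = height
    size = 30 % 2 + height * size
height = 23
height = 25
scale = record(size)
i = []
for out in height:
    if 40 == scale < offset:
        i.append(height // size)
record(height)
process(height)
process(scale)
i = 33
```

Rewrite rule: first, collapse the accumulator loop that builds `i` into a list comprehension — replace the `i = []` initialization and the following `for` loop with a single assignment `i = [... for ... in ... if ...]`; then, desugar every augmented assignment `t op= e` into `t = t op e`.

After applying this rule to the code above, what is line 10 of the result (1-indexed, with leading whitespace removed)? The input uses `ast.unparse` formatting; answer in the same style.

process(height)

Transformed code:
offset = offset + height[13]
if 21 != offset:
    offset = height
    size = 30 % 2 + height * size
height = 23
height = 25
scale = record(size)
i = [height // size for out in height if 40 == scale < offset]
record(height)
process(height)
process(scale)
i = 33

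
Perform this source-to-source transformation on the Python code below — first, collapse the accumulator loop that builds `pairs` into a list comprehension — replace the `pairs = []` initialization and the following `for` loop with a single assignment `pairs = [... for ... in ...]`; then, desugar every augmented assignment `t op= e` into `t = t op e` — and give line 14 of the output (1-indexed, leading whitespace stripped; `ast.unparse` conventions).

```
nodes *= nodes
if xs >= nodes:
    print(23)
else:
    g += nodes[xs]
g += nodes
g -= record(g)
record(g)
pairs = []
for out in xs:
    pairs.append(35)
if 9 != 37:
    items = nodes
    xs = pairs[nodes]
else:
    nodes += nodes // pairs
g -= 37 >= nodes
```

Transformed code:
nodes = nodes * nodes
if xs >= nodes:
    print(23)
else:
    g = g + nodes[xs]
g = g + nodes
g = g - record(g)
record(g)
pairs = [35 for out in xs]
if 9 != 37:
    items = nodes
    xs = pairs[nodes]
else:
    nodes = nodes + nodes // pairs
g = g - (37 >= nodes)

nodes = nodes + nodes // pairs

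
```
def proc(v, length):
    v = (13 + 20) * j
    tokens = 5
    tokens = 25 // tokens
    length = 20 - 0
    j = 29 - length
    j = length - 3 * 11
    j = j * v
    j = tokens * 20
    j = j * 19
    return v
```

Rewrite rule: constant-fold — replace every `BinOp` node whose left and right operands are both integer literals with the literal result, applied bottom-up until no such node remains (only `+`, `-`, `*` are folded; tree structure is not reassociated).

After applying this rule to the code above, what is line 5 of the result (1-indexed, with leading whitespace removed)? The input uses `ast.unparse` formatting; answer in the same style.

Transformed code:
def proc(v, length):
    v = 33 * j
    tokens = 5
    tokens = 25 // tokens
    length = 20
    j = 29 - length
    j = length - 33
    j = j * v
    j = tokens * 20
    j = j * 19
    return v

length = 20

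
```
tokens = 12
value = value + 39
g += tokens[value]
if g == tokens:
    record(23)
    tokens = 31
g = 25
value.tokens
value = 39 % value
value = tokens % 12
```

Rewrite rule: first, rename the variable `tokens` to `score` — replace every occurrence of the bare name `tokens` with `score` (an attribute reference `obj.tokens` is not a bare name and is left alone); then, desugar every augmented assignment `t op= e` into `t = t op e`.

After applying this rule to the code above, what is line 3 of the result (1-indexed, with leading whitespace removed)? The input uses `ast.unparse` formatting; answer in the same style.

g = g + score[value]

Transformed code:
score = 12
value = value + 39
g = g + score[value]
if g == score:
    record(23)
    score = 31
g = 25
value.tokens
value = 39 % value
value = score % 12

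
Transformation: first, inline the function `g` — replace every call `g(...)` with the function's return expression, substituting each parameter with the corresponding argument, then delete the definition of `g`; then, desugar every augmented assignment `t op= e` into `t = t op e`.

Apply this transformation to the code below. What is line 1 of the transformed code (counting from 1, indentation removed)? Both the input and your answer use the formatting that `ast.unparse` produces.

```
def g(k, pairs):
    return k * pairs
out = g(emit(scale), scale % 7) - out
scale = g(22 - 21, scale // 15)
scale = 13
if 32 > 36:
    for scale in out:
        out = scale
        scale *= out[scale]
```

Transformed code:
out = emit(scale) * (scale % 7) - out
scale = (22 - 21) * (scale // 15)
scale = 13
if 32 > 36:
    for scale in out:
        out = scale
        scale = scale * out[scale]

out = emit(scale) * (scale % 7) - out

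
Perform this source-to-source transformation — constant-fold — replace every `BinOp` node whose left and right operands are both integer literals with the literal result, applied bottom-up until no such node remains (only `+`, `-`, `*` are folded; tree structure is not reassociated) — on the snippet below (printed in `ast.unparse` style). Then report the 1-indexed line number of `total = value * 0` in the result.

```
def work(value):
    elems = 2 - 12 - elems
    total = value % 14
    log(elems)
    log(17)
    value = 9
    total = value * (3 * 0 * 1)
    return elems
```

Transformed code:
def work(value):
    elems = -10 - elems
    total = value % 14
    log(elems)
    log(17)
    value = 9
    total = value * 0
    return elems

7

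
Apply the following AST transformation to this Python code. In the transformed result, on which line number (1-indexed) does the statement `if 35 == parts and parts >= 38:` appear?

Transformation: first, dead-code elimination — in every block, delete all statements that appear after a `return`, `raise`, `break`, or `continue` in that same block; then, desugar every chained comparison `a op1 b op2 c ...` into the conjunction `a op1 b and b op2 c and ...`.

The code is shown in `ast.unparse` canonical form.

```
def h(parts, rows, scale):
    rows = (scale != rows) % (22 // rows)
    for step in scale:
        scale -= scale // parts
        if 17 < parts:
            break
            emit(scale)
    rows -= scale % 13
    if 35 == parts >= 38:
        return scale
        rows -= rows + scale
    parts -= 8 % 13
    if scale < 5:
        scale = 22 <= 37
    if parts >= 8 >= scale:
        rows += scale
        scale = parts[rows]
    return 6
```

8

Transformed code:
def h(parts, rows, scale):
    rows = (scale != rows) % (22 // rows)
    for step in scale:
        scale -= scale // parts
        if 17 < parts:
            break
    rows -= scale % 13
    if 35 == parts and parts >= 38:
        return scale
    parts -= 8 % 13
    if scale < 5:
        scale = 22 <= 37
    if parts >= 8 and 8 >= scale:
        rows += scale
        scale = parts[rows]
    return 6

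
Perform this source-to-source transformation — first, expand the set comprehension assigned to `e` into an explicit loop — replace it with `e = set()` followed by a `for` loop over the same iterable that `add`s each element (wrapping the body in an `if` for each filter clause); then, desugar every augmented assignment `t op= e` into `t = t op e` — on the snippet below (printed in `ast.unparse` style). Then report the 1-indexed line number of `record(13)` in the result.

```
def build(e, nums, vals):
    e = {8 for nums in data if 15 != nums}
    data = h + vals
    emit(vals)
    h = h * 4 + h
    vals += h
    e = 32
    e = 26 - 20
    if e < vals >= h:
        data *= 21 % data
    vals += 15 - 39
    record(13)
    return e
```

Transformed code:
def build(e, nums, vals):
    e = set()
    for nums in data:
        if 15 != nums:
            e.add(8)
    data = h + vals
    emit(vals)
    h = h * 4 + h
    vals = vals + h
    e = 32
    e = 26 - 20
    if e < vals >= h:
        data = data * (21 % data)
    vals = vals + (15 - 39)
    record(13)
    return e

15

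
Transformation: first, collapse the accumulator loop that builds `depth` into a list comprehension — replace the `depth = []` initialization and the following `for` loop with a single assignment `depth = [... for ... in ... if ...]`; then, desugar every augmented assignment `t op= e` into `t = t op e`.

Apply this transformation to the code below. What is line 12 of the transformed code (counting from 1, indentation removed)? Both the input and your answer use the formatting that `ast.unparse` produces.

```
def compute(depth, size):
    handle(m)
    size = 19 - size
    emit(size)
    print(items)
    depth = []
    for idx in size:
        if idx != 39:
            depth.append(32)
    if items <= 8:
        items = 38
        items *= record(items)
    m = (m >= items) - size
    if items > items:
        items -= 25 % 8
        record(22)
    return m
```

items = items - 25 % 8

Transformed code:
def compute(depth, size):
    handle(m)
    size = 19 - size
    emit(size)
    print(items)
    depth = [32 for idx in size if idx != 39]
    if items <= 8:
        items = 38
        items = items * record(items)
    m = (m >= items) - size
    if items > items:
        items = items - 25 % 8
        record(22)
    return m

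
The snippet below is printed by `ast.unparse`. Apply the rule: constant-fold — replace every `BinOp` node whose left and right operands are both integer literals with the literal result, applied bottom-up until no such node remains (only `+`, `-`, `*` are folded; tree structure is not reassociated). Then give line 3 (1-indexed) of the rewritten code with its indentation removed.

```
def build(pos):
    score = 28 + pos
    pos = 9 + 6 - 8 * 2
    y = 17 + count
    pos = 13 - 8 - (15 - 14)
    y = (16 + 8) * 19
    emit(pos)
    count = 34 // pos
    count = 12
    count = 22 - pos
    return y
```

pos = -1

Transformed code:
def build(pos):
    score = 28 + pos
    pos = -1
    y = 17 + count
    pos = 4
    y = 456
    emit(pos)
    count = 34 // pos
    count = 12
    count = 22 - pos
    return y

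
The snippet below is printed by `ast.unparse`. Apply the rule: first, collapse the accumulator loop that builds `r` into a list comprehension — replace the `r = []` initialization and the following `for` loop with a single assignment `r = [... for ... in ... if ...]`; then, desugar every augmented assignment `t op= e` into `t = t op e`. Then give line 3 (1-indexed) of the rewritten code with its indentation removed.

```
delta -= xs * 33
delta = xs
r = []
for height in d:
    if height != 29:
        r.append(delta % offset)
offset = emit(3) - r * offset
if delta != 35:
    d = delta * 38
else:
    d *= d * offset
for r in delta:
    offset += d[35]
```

r = [delta % offset for height in d if height != 29]

Transformed code:
delta = delta - xs * 33
delta = xs
r = [delta % offset for height in d if height != 29]
offset = emit(3) - r * offset
if delta != 35:
    d = delta * 38
else:
    d = d * (d * offset)
for r in delta:
    offset = offset + d[35]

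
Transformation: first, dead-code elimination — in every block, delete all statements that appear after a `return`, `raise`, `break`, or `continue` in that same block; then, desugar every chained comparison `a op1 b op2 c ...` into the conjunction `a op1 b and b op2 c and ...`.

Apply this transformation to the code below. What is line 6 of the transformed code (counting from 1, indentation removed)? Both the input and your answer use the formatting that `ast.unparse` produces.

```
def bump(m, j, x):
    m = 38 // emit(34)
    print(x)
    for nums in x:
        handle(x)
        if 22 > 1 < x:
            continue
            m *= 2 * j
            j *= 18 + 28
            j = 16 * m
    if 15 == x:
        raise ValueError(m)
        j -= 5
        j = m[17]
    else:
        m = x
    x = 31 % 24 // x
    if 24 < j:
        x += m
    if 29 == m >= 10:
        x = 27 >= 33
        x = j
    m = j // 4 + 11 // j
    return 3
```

Transformed code:
def bump(m, j, x):
    m = 38 // emit(34)
    print(x)
    for nums in x:
        handle(x)
        if 22 > 1 and 1 < x:
            continue
    if 15 == x:
        raise ValueError(m)
    else:
        m = x
    x = 31 % 24 // x
    if 24 < j:
        x += m
    if 29 == m and m >= 10:
        x = 27 >= 33
        x = j
    m = j // 4 + 11 // j
    return 3

if 22 > 1 and 1 < x:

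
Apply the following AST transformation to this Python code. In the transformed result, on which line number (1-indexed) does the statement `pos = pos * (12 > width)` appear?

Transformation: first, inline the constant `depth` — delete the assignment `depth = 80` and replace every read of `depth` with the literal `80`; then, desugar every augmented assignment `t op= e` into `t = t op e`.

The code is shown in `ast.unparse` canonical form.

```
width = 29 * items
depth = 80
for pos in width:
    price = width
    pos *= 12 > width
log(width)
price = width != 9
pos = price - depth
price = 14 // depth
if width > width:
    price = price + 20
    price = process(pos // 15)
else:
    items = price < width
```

Transformed code:
width = 29 * items
for pos in width:
    price = width
    pos = pos * (12 > width)
log(width)
price = width != 9
pos = price - 80
price = 14 // 80
if width > width:
    price = price + 20
    price = process(pos // 15)
else:
    items = price < width

4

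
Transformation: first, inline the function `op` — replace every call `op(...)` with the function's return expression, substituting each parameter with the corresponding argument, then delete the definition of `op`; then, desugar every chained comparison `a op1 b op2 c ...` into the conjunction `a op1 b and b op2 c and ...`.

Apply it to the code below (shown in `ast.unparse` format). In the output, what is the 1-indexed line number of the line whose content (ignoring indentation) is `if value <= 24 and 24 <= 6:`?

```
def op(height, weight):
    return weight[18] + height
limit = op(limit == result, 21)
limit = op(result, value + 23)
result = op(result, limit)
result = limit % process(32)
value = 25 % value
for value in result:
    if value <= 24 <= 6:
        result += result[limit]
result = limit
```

7

Transformed code:
limit = 21[18] + (limit == result)
limit = (value + 23)[18] + result
result = limit[18] + result
result = limit % process(32)
value = 25 % value
for value in result:
    if value <= 24 and 24 <= 6:
        result += result[limit]
result = limit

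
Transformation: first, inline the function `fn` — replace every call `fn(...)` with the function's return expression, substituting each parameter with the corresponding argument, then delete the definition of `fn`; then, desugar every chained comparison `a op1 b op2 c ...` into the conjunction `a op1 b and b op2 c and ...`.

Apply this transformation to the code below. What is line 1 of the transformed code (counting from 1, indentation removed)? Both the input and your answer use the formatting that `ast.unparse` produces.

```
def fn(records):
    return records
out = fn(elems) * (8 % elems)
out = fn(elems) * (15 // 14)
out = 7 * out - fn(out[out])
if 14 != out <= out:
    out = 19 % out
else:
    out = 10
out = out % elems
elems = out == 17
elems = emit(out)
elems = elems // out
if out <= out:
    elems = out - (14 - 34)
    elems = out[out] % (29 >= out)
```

out = elems * (8 % elems)

Transformed code:
out = elems * (8 % elems)
out = elems * (15 // 14)
out = 7 * out - out[out]
if 14 != out and out <= out:
    out = 19 % out
else:
    out = 10
out = out % elems
elems = out == 17
elems = emit(out)
elems = elems // out
if out <= out:
    elems = out - (14 - 34)
    elems = out[out] % (29 >= out)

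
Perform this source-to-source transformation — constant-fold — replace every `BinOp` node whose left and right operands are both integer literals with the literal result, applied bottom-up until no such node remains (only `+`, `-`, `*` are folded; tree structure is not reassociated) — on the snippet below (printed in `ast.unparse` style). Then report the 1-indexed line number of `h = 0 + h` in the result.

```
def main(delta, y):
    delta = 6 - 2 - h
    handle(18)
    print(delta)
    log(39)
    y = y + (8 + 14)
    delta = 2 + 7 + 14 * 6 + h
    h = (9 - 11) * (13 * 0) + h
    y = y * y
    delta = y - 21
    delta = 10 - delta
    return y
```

Transformed code:
def main(delta, y):
    delta = 4 - h
    handle(18)
    print(delta)
    log(39)
    y = y + 22
    delta = 93 + h
    h = 0 + h
    y = y * y
    delta = y - 21
    delta = 10 - delta
    return y

8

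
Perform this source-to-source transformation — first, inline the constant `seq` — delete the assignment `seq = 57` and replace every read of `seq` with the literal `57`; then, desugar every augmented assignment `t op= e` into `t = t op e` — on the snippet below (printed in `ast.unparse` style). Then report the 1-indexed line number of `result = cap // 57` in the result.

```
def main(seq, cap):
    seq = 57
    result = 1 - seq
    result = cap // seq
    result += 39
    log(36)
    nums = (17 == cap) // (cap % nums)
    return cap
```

3

Transformed code:
def main(seq, cap):
    result = 1 - 57
    result = cap // 57
    result = result + 39
    log(36)
    nums = (17 == cap) // (cap % nums)
    return cap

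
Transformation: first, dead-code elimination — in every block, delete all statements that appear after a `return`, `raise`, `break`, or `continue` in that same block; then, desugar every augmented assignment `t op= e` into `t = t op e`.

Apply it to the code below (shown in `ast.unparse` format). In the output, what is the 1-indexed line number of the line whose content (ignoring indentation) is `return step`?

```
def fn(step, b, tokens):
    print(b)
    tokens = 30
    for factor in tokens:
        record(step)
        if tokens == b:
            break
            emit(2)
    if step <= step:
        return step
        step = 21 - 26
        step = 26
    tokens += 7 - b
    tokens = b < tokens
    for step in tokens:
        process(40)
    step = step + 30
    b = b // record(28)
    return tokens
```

9

Transformed code:
def fn(step, b, tokens):
    print(b)
    tokens = 30
    for factor in tokens:
        record(step)
        if tokens == b:
            break
    if step <= step:
        return step
    tokens = tokens + (7 - b)
    tokens = b < tokens
    for step in tokens:
        process(40)
    step = step + 30
    b = b // record(28)
    return tokens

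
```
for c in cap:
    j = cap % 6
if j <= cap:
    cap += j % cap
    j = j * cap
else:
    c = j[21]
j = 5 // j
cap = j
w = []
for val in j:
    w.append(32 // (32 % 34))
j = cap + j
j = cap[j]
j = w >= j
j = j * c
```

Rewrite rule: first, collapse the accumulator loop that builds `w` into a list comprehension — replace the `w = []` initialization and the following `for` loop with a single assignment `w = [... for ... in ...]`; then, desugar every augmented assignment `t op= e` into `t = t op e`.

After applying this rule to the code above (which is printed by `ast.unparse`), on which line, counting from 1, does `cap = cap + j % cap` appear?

4

Transformed code:
for c in cap:
    j = cap % 6
if j <= cap:
    cap = cap + j % cap
    j = j * cap
else:
    c = j[21]
j = 5 // j
cap = j
w = [32 // (32 % 34) for val in j]
j = cap + j
j = cap[j]
j = w >= j
j = j * c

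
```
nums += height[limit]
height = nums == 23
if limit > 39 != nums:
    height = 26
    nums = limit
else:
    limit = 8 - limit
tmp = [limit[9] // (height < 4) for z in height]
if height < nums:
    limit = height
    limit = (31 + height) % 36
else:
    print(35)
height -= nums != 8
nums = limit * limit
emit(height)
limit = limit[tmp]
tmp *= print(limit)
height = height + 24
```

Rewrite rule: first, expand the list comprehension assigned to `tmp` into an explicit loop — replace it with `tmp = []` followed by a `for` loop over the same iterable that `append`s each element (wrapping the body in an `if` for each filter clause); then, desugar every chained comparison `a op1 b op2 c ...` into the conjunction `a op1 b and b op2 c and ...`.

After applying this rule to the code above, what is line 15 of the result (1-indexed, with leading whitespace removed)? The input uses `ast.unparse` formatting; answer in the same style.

print(35)

Transformed code:
nums += height[limit]
height = nums == 23
if limit > 39 and 39 != nums:
    height = 26
    nums = limit
else:
    limit = 8 - limit
tmp = []
for z in height:
    tmp.append(limit[9] // (height < 4))
if height < nums:
    limit = height
    limit = (31 + height) % 36
else:
    print(35)
height -= nums != 8
nums = limit * limit
emit(height)
limit = limit[tmp]
tmp *= print(limit)
height = height + 24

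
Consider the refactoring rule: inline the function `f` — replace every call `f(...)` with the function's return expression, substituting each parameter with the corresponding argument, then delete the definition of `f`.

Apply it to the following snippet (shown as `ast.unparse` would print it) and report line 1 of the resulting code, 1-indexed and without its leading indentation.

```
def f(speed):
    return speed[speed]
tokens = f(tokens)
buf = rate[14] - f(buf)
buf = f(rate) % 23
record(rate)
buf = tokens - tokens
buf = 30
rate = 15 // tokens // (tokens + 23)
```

Transformed code:
tokens = tokens[tokens]
buf = rate[14] - buf[buf]
buf = rate[rate] % 23
record(rate)
buf = tokens - tokens
buf = 30
rate = 15 // tokens // (tokens + 23)

tokens = tokens[tokens]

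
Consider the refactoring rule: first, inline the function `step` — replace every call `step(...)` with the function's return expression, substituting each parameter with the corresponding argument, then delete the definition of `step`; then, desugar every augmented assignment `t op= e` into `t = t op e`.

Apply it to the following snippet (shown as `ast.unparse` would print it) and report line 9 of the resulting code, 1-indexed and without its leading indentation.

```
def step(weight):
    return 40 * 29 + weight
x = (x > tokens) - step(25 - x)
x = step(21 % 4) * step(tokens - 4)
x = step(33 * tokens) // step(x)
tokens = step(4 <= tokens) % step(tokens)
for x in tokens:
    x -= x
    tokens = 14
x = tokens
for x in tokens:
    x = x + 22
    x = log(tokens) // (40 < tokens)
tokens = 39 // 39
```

Transformed code:
x = (x > tokens) - (40 * 29 + (25 - x))
x = (40 * 29 + 21 % 4) * (40 * 29 + (tokens - 4))
x = (40 * 29 + 33 * tokens) // (40 * 29 + x)
tokens = (40 * 29 + (4 <= tokens)) % (40 * 29 + tokens)
for x in tokens:
    x = x - x
    tokens = 14
x = tokens
for x in tokens:
    x = x + 22
    x = log(tokens) // (40 < tokens)
tokens = 39 // 39

for x in tokens:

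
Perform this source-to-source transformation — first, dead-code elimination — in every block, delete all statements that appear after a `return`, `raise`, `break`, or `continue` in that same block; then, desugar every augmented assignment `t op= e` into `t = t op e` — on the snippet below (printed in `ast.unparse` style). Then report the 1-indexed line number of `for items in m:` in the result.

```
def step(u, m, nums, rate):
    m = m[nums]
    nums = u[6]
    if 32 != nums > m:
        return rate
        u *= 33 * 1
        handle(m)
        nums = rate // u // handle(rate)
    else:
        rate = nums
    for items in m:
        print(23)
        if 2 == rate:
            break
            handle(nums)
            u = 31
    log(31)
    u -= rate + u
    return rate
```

Transformed code:
def step(u, m, nums, rate):
    m = m[nums]
    nums = u[6]
    if 32 != nums > m:
        return rate
    else:
        rate = nums
    for items in m:
        print(23)
        if 2 == rate:
            break
    log(31)
    u = u - (rate + u)
    return rate

8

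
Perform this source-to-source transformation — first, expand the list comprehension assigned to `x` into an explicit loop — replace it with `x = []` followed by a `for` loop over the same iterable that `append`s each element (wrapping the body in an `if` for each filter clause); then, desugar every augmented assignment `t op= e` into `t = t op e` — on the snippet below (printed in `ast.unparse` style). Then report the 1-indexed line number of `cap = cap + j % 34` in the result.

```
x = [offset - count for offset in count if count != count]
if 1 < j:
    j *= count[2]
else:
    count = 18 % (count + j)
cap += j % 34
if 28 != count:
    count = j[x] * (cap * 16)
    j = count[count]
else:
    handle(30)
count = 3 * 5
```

9

Transformed code:
x = []
for offset in count:
    if count != count:
        x.append(offset - count)
if 1 < j:
    j = j * count[2]
else:
    count = 18 % (count + j)
cap = cap + j % 34
if 28 != count:
    count = j[x] * (cap * 16)
    j = count[count]
else:
    handle(30)
count = 3 * 5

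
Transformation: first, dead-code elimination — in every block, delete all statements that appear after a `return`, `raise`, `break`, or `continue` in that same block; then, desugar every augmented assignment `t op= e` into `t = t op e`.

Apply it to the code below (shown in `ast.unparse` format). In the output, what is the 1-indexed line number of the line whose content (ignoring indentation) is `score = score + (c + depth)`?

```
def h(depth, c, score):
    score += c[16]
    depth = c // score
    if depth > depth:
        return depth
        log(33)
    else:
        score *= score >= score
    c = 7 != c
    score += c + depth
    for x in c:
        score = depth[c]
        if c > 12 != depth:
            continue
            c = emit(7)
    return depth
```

9

Transformed code:
def h(depth, c, score):
    score = score + c[16]
    depth = c // score
    if depth > depth:
        return depth
    else:
        score = score * (score >= score)
    c = 7 != c
    score = score + (c + depth)
    for x in c:
        score = depth[c]
        if c > 12 != depth:
            continue
    return depth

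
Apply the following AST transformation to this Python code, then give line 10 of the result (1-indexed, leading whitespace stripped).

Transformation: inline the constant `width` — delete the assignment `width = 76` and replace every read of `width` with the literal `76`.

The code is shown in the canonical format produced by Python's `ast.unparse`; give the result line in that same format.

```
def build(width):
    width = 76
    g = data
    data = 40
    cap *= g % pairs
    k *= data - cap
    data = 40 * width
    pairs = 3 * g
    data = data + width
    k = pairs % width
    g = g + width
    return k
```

g = g + 76

Transformed code:
def build(width):
    g = data
    data = 40
    cap *= g % pairs
    k *= data - cap
    data = 40 * 76
    pairs = 3 * g
    data = data + 76
    k = pairs % 76
    g = g + 76
    return k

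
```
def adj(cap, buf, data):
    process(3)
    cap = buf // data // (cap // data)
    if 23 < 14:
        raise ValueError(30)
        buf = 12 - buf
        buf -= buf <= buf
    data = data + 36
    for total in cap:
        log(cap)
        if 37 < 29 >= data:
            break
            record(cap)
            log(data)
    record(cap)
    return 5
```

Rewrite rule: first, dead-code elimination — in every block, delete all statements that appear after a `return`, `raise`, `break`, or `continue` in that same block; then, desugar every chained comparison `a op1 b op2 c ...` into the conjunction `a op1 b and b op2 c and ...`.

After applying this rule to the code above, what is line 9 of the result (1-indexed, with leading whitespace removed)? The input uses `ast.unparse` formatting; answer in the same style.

Transformed code:
def adj(cap, buf, data):
    process(3)
    cap = buf // data // (cap // data)
    if 23 < 14:
        raise ValueError(30)
    data = data + 36
    for total in cap:
        log(cap)
        if 37 < 29 and 29 >= data:
            break
    record(cap)
    return 5

if 37 < 29 and 29 >= data:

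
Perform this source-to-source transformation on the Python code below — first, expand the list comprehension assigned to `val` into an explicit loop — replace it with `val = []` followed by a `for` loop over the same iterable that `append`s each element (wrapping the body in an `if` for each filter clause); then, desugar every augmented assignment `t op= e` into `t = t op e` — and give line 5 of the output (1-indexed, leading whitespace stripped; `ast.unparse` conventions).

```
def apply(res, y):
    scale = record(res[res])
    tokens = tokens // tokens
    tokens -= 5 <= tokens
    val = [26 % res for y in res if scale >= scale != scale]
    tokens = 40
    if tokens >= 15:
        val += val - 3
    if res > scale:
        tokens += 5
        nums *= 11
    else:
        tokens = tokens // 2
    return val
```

val = []

Transformed code:
def apply(res, y):
    scale = record(res[res])
    tokens = tokens // tokens
    tokens = tokens - (5 <= tokens)
    val = []
    for y in res:
        if scale >= scale != scale:
            val.append(26 % res)
    tokens = 40
    if tokens >= 15:
        val = val + (val - 3)
    if res > scale:
        tokens = tokens + 5
        nums = nums * 11
    else:
        tokens = tokens // 2
    return val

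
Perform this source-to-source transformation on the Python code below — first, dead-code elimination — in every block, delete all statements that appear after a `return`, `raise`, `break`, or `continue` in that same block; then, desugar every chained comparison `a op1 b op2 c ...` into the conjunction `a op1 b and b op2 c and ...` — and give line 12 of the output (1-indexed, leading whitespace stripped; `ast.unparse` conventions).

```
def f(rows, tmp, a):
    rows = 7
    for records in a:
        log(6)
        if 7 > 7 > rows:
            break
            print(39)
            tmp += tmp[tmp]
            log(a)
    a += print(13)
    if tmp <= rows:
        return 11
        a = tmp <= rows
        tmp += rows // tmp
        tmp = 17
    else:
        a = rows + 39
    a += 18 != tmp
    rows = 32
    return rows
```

a += 18 != tmp

Transformed code:
def f(rows, tmp, a):
    rows = 7
    for records in a:
        log(6)
        if 7 > 7 and 7 > rows:
            break
    a += print(13)
    if tmp <= rows:
        return 11
    else:
        a = rows + 39
    a += 18 != tmp
    rows = 32
    return rows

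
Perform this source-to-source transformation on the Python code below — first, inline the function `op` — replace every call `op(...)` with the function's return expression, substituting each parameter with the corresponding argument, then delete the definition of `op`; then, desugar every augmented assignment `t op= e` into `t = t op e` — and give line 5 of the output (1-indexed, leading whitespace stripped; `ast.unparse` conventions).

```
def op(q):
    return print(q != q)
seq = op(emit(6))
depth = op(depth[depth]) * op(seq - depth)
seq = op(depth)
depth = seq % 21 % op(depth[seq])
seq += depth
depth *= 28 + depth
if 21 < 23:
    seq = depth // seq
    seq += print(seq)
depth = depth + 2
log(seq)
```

seq = seq + depth

Transformed code:
seq = print(emit(6) != emit(6))
depth = print(depth[depth] != depth[depth]) * print(seq - depth != seq - depth)
seq = print(depth != depth)
depth = seq % 21 % print(depth[seq] != depth[seq])
seq = seq + depth
depth = depth * (28 + depth)
if 21 < 23:
    seq = depth // seq
    seq = seq + print(seq)
depth = depth + 2
log(seq)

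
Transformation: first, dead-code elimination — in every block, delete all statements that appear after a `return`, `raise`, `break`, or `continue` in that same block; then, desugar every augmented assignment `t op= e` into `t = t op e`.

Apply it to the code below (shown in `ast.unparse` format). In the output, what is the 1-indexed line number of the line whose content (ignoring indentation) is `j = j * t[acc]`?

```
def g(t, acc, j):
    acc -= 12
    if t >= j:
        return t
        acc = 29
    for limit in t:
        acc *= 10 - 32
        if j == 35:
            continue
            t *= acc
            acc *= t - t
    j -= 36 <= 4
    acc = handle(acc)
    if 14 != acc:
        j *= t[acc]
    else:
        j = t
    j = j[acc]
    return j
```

Transformed code:
def g(t, acc, j):
    acc = acc - 12
    if t >= j:
        return t
    for limit in t:
        acc = acc * (10 - 32)
        if j == 35:
            continue
    j = j - (36 <= 4)
    acc = handle(acc)
    if 14 != acc:
        j = j * t[acc]
    else:
        j = t
    j = j[acc]
    return j

12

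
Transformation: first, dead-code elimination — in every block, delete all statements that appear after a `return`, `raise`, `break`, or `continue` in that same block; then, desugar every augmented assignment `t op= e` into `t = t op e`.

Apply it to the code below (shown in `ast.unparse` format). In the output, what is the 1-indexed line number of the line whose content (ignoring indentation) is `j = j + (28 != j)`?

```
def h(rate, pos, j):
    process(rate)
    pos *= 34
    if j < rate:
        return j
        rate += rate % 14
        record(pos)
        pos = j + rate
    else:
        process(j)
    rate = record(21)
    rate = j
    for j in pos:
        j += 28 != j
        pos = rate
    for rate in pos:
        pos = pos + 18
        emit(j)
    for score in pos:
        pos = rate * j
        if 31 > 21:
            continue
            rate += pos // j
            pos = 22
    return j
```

Transformed code:
def h(rate, pos, j):
    process(rate)
    pos = pos * 34
    if j < rate:
        return j
    else:
        process(j)
    rate = record(21)
    rate = j
    for j in pos:
        j = j + (28 != j)
        pos = rate
    for rate in pos:
        pos = pos + 18
        emit(j)
    for score in pos:
        pos = rate * j
        if 31 > 21:
            continue
    return j

11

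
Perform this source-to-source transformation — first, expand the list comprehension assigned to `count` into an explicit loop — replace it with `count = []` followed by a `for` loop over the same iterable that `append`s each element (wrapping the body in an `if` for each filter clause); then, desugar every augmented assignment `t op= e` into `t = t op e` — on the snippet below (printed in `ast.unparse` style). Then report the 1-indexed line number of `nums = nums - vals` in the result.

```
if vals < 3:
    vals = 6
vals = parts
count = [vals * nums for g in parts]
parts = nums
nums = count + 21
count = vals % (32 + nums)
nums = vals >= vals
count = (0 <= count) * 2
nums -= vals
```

12

Transformed code:
if vals < 3:
    vals = 6
vals = parts
count = []
for g in parts:
    count.append(vals * nums)
parts = nums
nums = count + 21
count = vals % (32 + nums)
nums = vals >= vals
count = (0 <= count) * 2
nums = nums - vals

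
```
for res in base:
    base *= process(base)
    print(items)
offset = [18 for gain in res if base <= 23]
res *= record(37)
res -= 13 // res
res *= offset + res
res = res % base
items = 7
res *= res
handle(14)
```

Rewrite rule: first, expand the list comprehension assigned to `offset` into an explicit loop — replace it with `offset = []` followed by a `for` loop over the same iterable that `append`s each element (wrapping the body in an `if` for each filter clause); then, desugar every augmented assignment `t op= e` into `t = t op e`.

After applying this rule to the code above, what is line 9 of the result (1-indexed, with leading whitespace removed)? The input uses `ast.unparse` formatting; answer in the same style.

Transformed code:
for res in base:
    base = base * process(base)
    print(items)
offset = []
for gain in res:
    if base <= 23:
        offset.append(18)
res = res * record(37)
res = res - 13 // res
res = res * (offset + res)
res = res % base
items = 7
res = res * res
handle(14)

res = res - 13 // res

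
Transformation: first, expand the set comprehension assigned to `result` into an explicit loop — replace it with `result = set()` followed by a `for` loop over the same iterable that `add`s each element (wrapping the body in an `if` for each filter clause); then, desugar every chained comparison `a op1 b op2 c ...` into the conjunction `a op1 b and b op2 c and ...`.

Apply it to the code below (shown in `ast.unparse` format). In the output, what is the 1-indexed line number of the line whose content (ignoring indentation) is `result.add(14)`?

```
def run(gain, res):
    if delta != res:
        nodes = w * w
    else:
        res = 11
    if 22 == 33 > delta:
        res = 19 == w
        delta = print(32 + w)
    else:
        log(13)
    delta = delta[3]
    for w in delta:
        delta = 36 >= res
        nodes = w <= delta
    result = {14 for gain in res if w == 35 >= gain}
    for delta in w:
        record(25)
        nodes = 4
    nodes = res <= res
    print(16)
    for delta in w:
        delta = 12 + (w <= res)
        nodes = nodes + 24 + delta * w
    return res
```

18

Transformed code:
def run(gain, res):
    if delta != res:
        nodes = w * w
    else:
        res = 11
    if 22 == 33 and 33 > delta:
        res = 19 == w
        delta = print(32 + w)
    else:
        log(13)
    delta = delta[3]
    for w in delta:
        delta = 36 >= res
        nodes = w <= delta
    result = set()
    for gain in res:
        if w == 35 and 35 >= gain:
            result.add(14)
    for delta in w:
        record(25)
        nodes = 4
    nodes = res <= res
    print(16)
    for delta in w:
        delta = 12 + (w <= res)
        nodes = nodes + 24 + delta * w
    return res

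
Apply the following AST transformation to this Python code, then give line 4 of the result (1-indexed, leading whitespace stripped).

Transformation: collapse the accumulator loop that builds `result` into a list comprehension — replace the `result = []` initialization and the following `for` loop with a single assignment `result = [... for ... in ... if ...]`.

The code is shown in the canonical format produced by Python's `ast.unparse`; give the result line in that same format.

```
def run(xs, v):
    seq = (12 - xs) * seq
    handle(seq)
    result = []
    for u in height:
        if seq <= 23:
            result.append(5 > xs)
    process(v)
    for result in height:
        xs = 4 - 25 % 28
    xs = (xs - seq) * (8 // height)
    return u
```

result = [5 > xs for u in height if seq <= 23]

Transformed code:
def run(xs, v):
    seq = (12 - xs) * seq
    handle(seq)
    result = [5 > xs for u in height if seq <= 23]
    process(v)
    for result in height:
        xs = 4 - 25 % 28
    xs = (xs - seq) * (8 // height)
    return u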